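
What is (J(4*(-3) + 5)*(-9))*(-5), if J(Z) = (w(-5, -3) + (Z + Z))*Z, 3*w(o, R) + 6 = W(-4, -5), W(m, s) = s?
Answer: 5565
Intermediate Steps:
w(o, R) = -11/3 (w(o, R) = -2 + (1/3)*(-5) = -2 - 5/3 = -11/3)
J(Z) = Z*(-11/3 + 2*Z) (J(Z) = (-11/3 + (Z + Z))*Z = (-11/3 + 2*Z)*Z = Z*(-11/3 + 2*Z))
(J(4*(-3) + 5)*(-9))*(-5) = (((4*(-3) + 5)*(-11 + 6*(4*(-3) + 5))/3)*(-9))*(-5) = (((-12 + 5)*(-11 + 6*(-12 + 5))/3)*(-9))*(-5) = (((1/3)*(-7)*(-11 + 6*(-7)))*(-9))*(-5) = (((1/3)*(-7)*(-11 - 42))*(-9))*(-5) = (((1/3)*(-7)*(-53))*(-9))*(-5) = ((371/3)*(-9))*(-5) = -1113*(-5) = 5565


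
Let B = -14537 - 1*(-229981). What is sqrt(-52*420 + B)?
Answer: 2*sqrt(48401) ≈ 440.00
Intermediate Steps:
B = 215444 (B = -14537 + 229981 = 215444)
sqrt(-52*420 + B) = sqrt(-52*420 + 215444) = sqrt(-21840 + 215444) = sqrt(193604) = 2*sqrt(48401)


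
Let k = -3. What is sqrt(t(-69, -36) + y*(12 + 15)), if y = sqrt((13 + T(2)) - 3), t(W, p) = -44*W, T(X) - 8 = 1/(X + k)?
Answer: sqrt(3036 + 27*sqrt(17)) ≈ 56.101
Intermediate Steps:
T(X) = 8 + 1/(-3 + X) (T(X) = 8 + 1/(X - 3) = 8 + 1/(-3 + X))
y = sqrt(17) (y = sqrt((13 + (-23 + 8*2)/(-3 + 2)) - 3) = sqrt((13 + (-23 + 16)/(-1)) - 3) = sqrt((13 - 1*(-7)) - 3) = sqrt((13 + 7) - 3) = sqrt(20 - 3) = sqrt(17) ≈ 4.1231)
sqrt(t(-69, -36) + y*(12 + 15)) = sqrt(-44*(-69) + sqrt(17)*(12 + 15)) = sqrt(3036 + sqrt(17)*27) = sqrt(3036 + 27*sqrt(17))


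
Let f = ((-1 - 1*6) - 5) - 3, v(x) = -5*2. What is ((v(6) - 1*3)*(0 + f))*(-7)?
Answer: -1365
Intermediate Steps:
v(x) = -10
f = -15 (f = ((-1 - 6) - 5) - 3 = (-7 - 5) - 3 = -12 - 3 = -15)
((v(6) - 1*3)*(0 + f))*(-7) = ((-10 - 1*3)*(0 - 15))*(-7) = ((-10 - 3)*(-15))*(-7) = -13*(-15)*(-7) = 195*(-7) = -1365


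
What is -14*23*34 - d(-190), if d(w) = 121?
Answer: -11069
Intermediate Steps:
-14*23*34 - d(-190) = -14*23*34 - 1*121 = -322*34 - 121 = -10948 - 121 = -11069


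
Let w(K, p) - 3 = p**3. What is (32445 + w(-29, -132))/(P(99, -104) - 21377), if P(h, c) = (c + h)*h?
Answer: 141720/1367 ≈ 103.67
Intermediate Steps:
w(K, p) = 3 + p**3
P(h, c) = h*(c + h)
(32445 + w(-29, -132))/(P(99, -104) - 21377) = (32445 + (3 + (-132)**3))/(99*(-104 + 99) - 21377) = (32445 + (3 - 2299968))/(99*(-5) - 21377) = (32445 - 2299965)/(-495 - 21377) = -2267520/(-21872) = -2267520*(-1/21872) = 141720/1367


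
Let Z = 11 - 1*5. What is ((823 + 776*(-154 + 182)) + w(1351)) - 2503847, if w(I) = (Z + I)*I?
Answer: -647989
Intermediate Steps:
Z = 6 (Z = 11 - 5 = 6)
w(I) = I*(6 + I) (w(I) = (6 + I)*I = I*(6 + I))
((823 + 776*(-154 + 182)) + w(1351)) - 2503847 = ((823 + 776*(-154 + 182)) + 1351*(6 + 1351)) - 2503847 = ((823 + 776*28) + 1351*1357) - 2503847 = ((823 + 21728) + 1833307) - 2503847 = (22551 + 1833307) - 2503847 = 1855858 - 2503847 = -647989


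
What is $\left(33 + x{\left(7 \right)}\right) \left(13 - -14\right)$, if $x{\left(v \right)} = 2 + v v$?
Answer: $2268$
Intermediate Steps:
$x{\left(v \right)} = 2 + v^{2}$
$\left(33 + x{\left(7 \right)}\right) \left(13 - -14\right) = \left(33 + \left(2 + 7^{2}\right)\right) \left(13 - -14\right) = \left(33 + \left(2 + 49\right)\right) \left(13 + 14\right) = \left(33 + 51\right) 27 = 84 \cdot 27 = 2268$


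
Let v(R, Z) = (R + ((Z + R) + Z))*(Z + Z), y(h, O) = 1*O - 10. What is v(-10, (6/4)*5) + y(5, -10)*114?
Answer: -2355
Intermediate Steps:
y(h, O) = -10 + O (y(h, O) = O - 10 = -10 + O)
v(R, Z) = 2*Z*(2*R + 2*Z) (v(R, Z) = (R + ((R + Z) + Z))*(2*Z) = (R + (R + 2*Z))*(2*Z) = (2*R + 2*Z)*(2*Z) = 2*Z*(2*R + 2*Z))
v(-10, (6/4)*5) + y(5, -10)*114 = 4*((6/4)*5)*(-10 + (6/4)*5) + (-10 - 10)*114 = 4*((6*(1/4))*5)*(-10 + (6*(1/4))*5) - 20*114 = 4*((3/2)*5)*(-10 + (3/2)*5) - 2280 = 4*(15/2)*(-10 + 15/2) - 2280 = 4*(15/2)*(-5/2) - 2280 = -75 - 2280 = -2355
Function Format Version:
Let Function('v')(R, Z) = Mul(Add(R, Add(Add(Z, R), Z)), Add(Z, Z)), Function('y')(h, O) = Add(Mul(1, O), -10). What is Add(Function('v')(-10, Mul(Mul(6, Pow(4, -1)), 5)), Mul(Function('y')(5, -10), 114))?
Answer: -2355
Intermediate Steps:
Function('y')(h, O) = Add(-10, O) (Function('y')(h, O) = Add(O, -10) = Add(-10, O))
Function('v')(R, Z) = Mul(2, Z, Add(Mul(2, R), Mul(2, Z))) (Function('v')(R, Z) = Mul(Add(R, Add(Add(R, Z), Z)), Mul(2, Z)) = Mul(Add(R, Add(R, Mul(2, Z))), Mul(2, Z)) = Mul(Add(Mul(2, R), Mul(2, Z)), Mul(2, Z)) = Mul(2, Z, Add(Mul(2, R), Mul(2, Z))))
Add(Function('v')(-10, Mul(Mul(6, Pow(4, -1)), 5)), Mul(Function('y')(5, -10), 114)) = Add(Mul(4, Mul(Mul(6, Pow(4, -1)), 5), Add(-10, Mul(Mul(6, Pow(4, -1)), 5))), Mul(Add(-10, -10), 114)) = Add(Mul(4, Mul(Mul(6, Rational(1, 4)), 5), Add(-10, Mul(Mul(6, Rational(1, 4)), 5))), Mul(-20, 114)) = Add(Mul(4, Mul(Rational(3, 2), 5), Add(-10, Mul(Rational(3, 2), 5))), -2280) = Add(Mul(4, Rational(15, 2), Add(-10, Rational(15, 2))), -2280) = Add(Mul(4, Rational(15, 2), Rational(-5, 2)), -2280) = Add(-75, -2280) = -2355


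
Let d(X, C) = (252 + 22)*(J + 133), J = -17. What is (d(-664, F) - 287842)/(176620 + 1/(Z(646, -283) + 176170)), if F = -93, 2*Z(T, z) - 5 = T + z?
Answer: -45156852532/31147643481 ≈ -1.4498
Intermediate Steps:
Z(T, z) = 5/2 + T/2 + z/2 (Z(T, z) = 5/2 + (T + z)/2 = 5/2 + (T/2 + z/2) = 5/2 + T/2 + z/2)
d(X, C) = 31784 (d(X, C) = (252 + 22)*(-17 + 133) = 274*116 = 31784)
(d(-664, F) - 287842)/(176620 + 1/(Z(646, -283) + 176170)) = (31784 - 287842)/(176620 + 1/((5/2 + (½)*646 + (½)*(-283)) + 176170)) = -256058/(176620 + 1/((5/2 + 323 - 283/2) + 176170)) = -256058/(176620 + 1/(184 + 176170)) = -256058/(176620 + 1/176354) = -256058/31147643481/176354 = -256058*176354/31147643481 = -45156852532/31147643481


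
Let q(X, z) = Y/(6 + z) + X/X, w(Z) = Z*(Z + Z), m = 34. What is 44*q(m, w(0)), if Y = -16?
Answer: -220/3 ≈ -73.333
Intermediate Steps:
w(Z) = 2*Z² (w(Z) = Z*(2*Z) = 2*Z²)
q(X, z) = 1 - 16/(6 + z) (q(X, z) = -16/(6 + z) + X/X = -16/(6 + z) + 1 = 1 - 16/(6 + z))
44*q(m, w(0)) = 44*((-10 + 2*0²)/(6 + 2*0²)) = 44*((-10 + 2*0)/(6 + 2*0)) = 44*((-10 + 0)/(6 + 0)) = 44*(-10/6) = 44*((⅙)*(-10)) = 44*(-5/3) = -220/3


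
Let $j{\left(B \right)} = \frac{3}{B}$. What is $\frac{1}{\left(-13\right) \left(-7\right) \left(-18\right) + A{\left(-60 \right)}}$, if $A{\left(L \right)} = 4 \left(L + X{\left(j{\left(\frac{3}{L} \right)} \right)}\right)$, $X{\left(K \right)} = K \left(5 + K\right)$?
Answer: $\frac{1}{11322} \approx 8.8324 \cdot 10^{-5}$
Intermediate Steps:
$A{\left(L \right)} = 4 L + 4 L \left(5 + L\right)$ ($A{\left(L \right)} = 4 \left(L + \frac{3}{3 \frac{1}{L}} \left(5 + \frac{3}{3 \frac{1}{L}}\right)\right) = 4 \left(L + 3 \frac{L}{3} \left(5 + 3 \frac{L}{3}\right)\right) = 4 \left(L + L \left(5 + L\right)\right) = 4 L + 4 L \left(5 + L\right)$)
$\frac{1}{\left(-13\right) \left(-7\right) \left(-18\right) + A{\left(-60 \right)}} = \frac{1}{\left(-13\right) \left(-7\right) \left(-18\right) + 4 \left(-60\right) \left(6 - 60\right)} = \frac{1}{91 \left(-18\right) + 4 \left(-60\right) \left(-54\right)} = \frac{1}{-1638 + 12960} = \frac{1}{11322}$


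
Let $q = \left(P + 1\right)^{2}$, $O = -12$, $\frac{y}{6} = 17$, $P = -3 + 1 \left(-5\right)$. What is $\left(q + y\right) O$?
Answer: $-1812$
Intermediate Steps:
$P = -8$ ($P = -3 - 5 = -8$)
$y = 102$ ($y = 6 \cdot 17 = 102$)
$q = 49$ ($q = \left(-8 + 1\right)^{2} = \left(-7\right)^{2} = 49$)
$\left(q + y\right) O = \left(49 + 102\right) \left(-12\right) = 151 \left(-12\right) = -1812$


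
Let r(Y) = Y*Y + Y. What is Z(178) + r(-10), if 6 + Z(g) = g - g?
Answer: 84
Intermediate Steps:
Z(g) = -6 (Z(g) = -6 + (g - g) = -6 + 0 = -6)
r(Y) = Y + Y² (r(Y) = Y² + Y = Y + Y²)
Z(178) + r(-10) = -6 - 10*(1 - 10) = -6 - 10*(-9) = -6 + 90 = 84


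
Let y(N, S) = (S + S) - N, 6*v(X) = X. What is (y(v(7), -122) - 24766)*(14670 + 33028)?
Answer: -3578947883/3 ≈ -1.1930e+9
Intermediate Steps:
v(X) = X/6
y(N, S) = -N + 2*S (y(N, S) = 2*S - N = -N + 2*S)
(y(v(7), -122) - 24766)*(14670 + 33028) = ((-7/6 + 2*(-122)) - 24766)*(14670 + 33028) = ((-1*7/6 - 244) - 24766)*47698 = ((-7/6 - 244) - 24766)*47698 = (-1471/6 - 24766)*47698 = -150067/6*47698 = -3578947883/3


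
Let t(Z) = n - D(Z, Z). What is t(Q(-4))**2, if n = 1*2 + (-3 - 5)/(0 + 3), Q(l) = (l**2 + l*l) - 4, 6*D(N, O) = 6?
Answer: 25/9 ≈ 2.7778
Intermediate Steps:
D(N, O) = 1 (D(N, O) = (1/6)*6 = 1)
Q(l) = -4 + 2*l**2 (Q(l) = (l**2 + l**2) - 4 = 2*l**2 - 4 = -4 + 2*l**2)
n = -2/3 (n = 2 - 8/3 = -2/3 ≈ -0.66667)
t(Z) = -5/3 (t(Z) = -2/3 - 1*1 = -2/3 - 1 = -5/3)
t(Q(-4))**2 = (-5/3)**2 = 25/9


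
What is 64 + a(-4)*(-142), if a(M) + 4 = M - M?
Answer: 632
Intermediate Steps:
a(M) = -4 (a(M) = -4 + (M - M) = -4 + 0 = -4)
64 + a(-4)*(-142) = 64 - 4*(-142) = 64 + 568 = 632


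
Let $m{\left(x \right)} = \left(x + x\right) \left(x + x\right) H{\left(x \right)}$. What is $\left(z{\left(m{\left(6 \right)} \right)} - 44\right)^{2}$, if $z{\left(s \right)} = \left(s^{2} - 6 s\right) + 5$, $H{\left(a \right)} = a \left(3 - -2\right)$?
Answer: $347316933146481$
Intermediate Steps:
$H{\left(a \right)} = 5 a$ ($H{\left(a \right)} = a \left(3 + 2\right) = a 5 = 5 a$)
$m{\left(x \right)} = 20 x^{3}$ ($m{\left(x \right)} = \left(x + x\right) \left(x + x\right) 5 x = 2 x 2 x 5 x = 4 x^{2} \cdot 5 x = 20 x^{3}$)
$z{\left(s \right)} = 5 + s^{2} - 6 s$
$\left(z{\left(m{\left(6 \right)} \right)} - 44\right)^{2} = \left(\left(5 + \left(20 \cdot 6^{3}\right)^{2} - 6 \cdot 20 \cdot 6^{3}\right) - 44\right)^{2} = \left(\left(5 + \left(20 \cdot 216\right)^{2} - 6 \cdot 20 \cdot 216\right) - 44\right)^{2} = \left(\left(5 + 4320^{2} - 25920\right) - 44\right)^{2} = \left(\left(5 + 18662400 - 25920\right) - 44\right)^{2} = \left(18636485 - 44\right)^{2} = 18636441^{2} = 347316933146481$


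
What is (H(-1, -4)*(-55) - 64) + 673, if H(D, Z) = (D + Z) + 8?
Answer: 444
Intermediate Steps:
H(D, Z) = 8 + D + Z
(H(-1, -4)*(-55) - 64) + 673 = ((8 - 1 - 4)*(-55) - 64) + 673 = (3*(-55) - 64) + 673 = (-165 - 64) + 673 = -229 + 673 = 444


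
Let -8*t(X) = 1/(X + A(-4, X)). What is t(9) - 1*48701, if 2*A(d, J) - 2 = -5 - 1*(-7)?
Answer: -4285689/88 ≈ -48701.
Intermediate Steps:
A(d, J) = 2 (A(d, J) = 1 + (-5 - 1*(-7))/2 = 1 + (-5 + 7)/2 = 1 + (½)*2 = 1 + 1 = 2)
t(X) = -1/(8*(2 + X)) (t(X) = -1/(8*(X + 2)) = -1/(8*(2 + X)))
t(9) - 1*48701 = -1/(16 + 8*9) - 1*48701 = -1/(16 + 72) - 48701 = -1/88 - 48701 = -4285689/88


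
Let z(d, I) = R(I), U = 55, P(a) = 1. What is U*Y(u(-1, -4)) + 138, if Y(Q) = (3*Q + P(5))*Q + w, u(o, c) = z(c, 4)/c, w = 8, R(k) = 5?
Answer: 12273/16 ≈ 767.06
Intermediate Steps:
z(d, I) = 5
u(o, c) = 5/c
Y(Q) = 8 + Q*(1 + 3*Q) (Y(Q) = (3*Q + 1)*Q + 8 = (1 + 3*Q)*Q + 8 = Q*(1 + 3*Q) + 8 = 8 + Q*(1 + 3*Q))
U*Y(u(-1, -4)) + 138 = 55*(8 + 5/(-4) + 3*(5/(-4))²) + 138 = 55*(8 + 5*(-¼) + 3*(5*(-¼))²) + 138 = 55*(8 - 5/4 + 3*(-5/4)²) + 138 = 55*(8 - 5/4 + 3*(25/16)) + 138 = 55*(8 - 5/4 + 75/16) + 138 = 55*(183/16) + 138 = 10065/16 + 138 = 12273/16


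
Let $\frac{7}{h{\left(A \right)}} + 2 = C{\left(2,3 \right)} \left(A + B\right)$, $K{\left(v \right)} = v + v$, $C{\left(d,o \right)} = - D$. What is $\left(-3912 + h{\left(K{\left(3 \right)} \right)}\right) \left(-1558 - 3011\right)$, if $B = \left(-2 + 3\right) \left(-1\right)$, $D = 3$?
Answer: $\frac{303888759}{17} \approx 1.7876 \cdot 10^{7}$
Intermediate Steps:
$C{\left(d,o \right)} = -3$ ($C{\left(d,o \right)} = \left(-1\right) 3 = -3$)
$K{\left(v \right)} = 2 v$
$B = -1$ ($B = 1 \left(-1\right) = -1$)
$h{\left(A \right)} = \frac{7}{1 - 3 A}$ ($h{\left(A \right)} = \frac{7}{-2 - 3 \left(A - 1\right)} = \frac{7}{-2 - 3 \left(-1 + A\right)} = \frac{7}{-2 - \left(-3 + 3 A\right)} = \frac{7}{1 - 3 A}$)
$\left(-3912 + h{\left(K{\left(3 \right)} \right)}\right) \left(-1558 - 3011\right) = \left(-3912 - \frac{7}{-1 + 3 \cdot 2 \cdot 3}\right) \left(-1558 - 3011\right) = \left(-3912 - \frac{7}{-1 + 3 \cdot 6}\right) \left(-4569\right) = \left(-3912 - \frac{7}{-1 + 18}\right) \left(-4569\right) = \left(-3912 - \frac{7}{17}\right) \left(-4569\right) = \left(- \frac{66511}{17}\right) \left(-4569\right) = \frac{303888759}{17}$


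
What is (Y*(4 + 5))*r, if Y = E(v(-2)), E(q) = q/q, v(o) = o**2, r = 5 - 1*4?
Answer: 9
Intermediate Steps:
r = 1 (r = 5 - 4 = 1)
E(q) = 1
Y = 1
(Y*(4 + 5))*r = (1*(4 + 5))*1 = (1*9)*1 = 9*1 = 9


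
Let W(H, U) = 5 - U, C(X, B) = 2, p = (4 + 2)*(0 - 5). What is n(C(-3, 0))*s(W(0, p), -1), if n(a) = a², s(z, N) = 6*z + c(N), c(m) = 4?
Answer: 856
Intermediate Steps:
p = -30 (p = 6*(-5) = -30)
s(z, N) = 4 + 6*z (s(z, N) = 6*z + 4 = 4 + 6*z)
n(C(-3, 0))*s(W(0, p), -1) = 2²*(4 + 6*(5 - 1*(-30))) = 4*(4 + 6*(5 + 30)) = 4*(4 + 6*35) = 4*(4 + 210) = 4*214 = 856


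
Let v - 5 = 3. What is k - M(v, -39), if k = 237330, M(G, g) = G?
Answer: 237322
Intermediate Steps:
v = 8 (v = 5 + 3 = 8)
k - M(v, -39) = 237330 - 1*8 = 237330 - 8 = 237322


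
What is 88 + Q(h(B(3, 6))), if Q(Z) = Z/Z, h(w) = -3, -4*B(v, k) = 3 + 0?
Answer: 89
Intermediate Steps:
B(v, k) = -¾ (B(v, k) = -(3 + 0)/4 = -¼*3 = -¾)
Q(Z) = 1
88 + Q(h(B(3, 6))) = 88 + 1 = 89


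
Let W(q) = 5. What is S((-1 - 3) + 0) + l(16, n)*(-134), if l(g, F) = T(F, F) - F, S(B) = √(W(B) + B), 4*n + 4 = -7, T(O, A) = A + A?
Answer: 739/2 ≈ 369.50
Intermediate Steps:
T(O, A) = 2*A
n = -11/4 (n = -1 + (¼)*(-7) = -1 - 7/4 = -11/4 ≈ -2.7500)
S(B) = √(5 + B)
l(g, F) = F (l(g, F) = 2*F - F = F)
S((-1 - 3) + 0) + l(16, n)*(-134) = √(5 + ((-1 - 3) + 0)) - 11/4*(-134) = √(5 + (-4 + 0)) + 737/2 = √(5 - 4) + 737/2 = √1 + 737/2 = 1 + 737/2 = 739/2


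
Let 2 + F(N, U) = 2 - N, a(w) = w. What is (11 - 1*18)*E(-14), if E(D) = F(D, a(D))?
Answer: -98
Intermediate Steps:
F(N, U) = -N (F(N, U) = -2 + (2 - N) = -N)
E(D) = -D
(11 - 1*18)*E(-14) = (11 - 1*18)*(-1*(-14)) = (11 - 18)*14 = -7*14 = -98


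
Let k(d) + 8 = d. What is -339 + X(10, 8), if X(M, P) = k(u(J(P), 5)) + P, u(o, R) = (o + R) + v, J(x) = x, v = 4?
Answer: -322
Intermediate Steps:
u(o, R) = 4 + R + o (u(o, R) = (o + R) + 4 = (R + o) + 4 = 4 + R + o)
k(d) = -8 + d
X(M, P) = 1 + 2*P (X(M, P) = (-8 + (4 + 5 + P)) + P = (-8 + (9 + P)) + P = (1 + P) + P = 1 + 2*P)
-339 + X(10, 8) = -339 + (1 + 2*8) = -339 + (1 + 16) = -339 + 17 = -322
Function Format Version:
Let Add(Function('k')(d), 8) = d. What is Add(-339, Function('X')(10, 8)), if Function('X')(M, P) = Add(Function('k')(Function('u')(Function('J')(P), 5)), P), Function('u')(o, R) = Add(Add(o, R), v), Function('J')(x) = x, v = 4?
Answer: -322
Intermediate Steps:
Function('u')(o, R) = Add(4, R, o) (Function('u')(o, R) = Add(Add(o, R), 4) = Add(Add(R, o), 4) = Add(4, R, o))
Function('k')(d) = Add(-8, d)
Function('X')(M, P) = Add(1, Mul(2, P)) (Function('X')(M, P) = Add(Add(-8, Add(4, 5, P)), P) = Add(Add(-8, Add(9, P)), P) = Add(Add(1, P), P) = Add(1, Mul(2, P)))
Add(-339, Function('X')(10, 8)) = Add(-339, Add(1, Mul(2, 8))) = Add(-339, Add(1, 16)) = Add(-339, 17) = -322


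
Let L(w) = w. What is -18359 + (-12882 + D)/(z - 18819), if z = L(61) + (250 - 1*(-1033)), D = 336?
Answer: -106936993/5825 ≈ -18358.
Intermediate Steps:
z = 1344 (z = 61 + (250 - 1*(-1033)) = 61 + (250 + 1033) = 61 + 1283 = 1344)
-18359 + (-12882 + D)/(z - 18819) = -18359 + (-12882 + 336)/(1344 - 18819) = -18359 - 12546/(-17475) = -18359 - 12546*(-1/17475) = -18359 + 4182/5825 = -106936993/5825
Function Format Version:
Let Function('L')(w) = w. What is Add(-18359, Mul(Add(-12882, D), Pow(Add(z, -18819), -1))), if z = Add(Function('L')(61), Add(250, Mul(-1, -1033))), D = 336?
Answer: Rational(-106936993, 5825) ≈ -18358.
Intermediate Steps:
z = 1344 (z = Add(61, Add(250, Mul(-1, -1033))) = Add(61, Add(250, 1033)) = Add(61, 1283) = 1344)
Add(-18359, Mul(Add(-12882, D), Pow(Add(z, -18819), -1))) = Add(-18359, Mul(Add(-12882, 336), Pow(Add(1344, -18819), -1))) = Add(-18359, Mul(-12546, Pow(-17475, -1))) = Add(-18359, Mul(-12546, Rational(-1, 17475))) = Add(-18359, Rational(4182, 5825)) = Rational(-106936993, 5825)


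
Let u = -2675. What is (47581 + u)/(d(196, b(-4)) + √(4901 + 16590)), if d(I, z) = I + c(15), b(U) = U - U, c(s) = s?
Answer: 4737583/11515 - 22453*√21491/11515 ≈ 125.58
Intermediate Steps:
b(U) = 0
d(I, z) = 15 + I (d(I, z) = I + 15 = 15 + I)
(47581 + u)/(d(196, b(-4)) + √(4901 + 16590)) = (47581 - 2675)/((15 + 196) + √(4901 + 16590)) = 44906/(211 + √21491)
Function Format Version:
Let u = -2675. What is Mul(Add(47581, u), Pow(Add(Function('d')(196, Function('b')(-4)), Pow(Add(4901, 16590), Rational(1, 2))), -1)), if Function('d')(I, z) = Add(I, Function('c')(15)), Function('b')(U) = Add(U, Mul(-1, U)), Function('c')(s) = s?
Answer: Add(Rational(4737583, 11515), Mul(Rational(-22453, 11515), Pow(21491, Rational(1, 2)))) ≈ 125.58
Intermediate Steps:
Function('b')(U) = 0
Function('d')(I, z) = Add(15, I) (Function('d')(I, z) = Add(I, 15) = Add(15, I))
Mul(Add(47581, u), Pow(Add(Function('d')(196, Function('b')(-4)), Pow(Add(4901, 16590), Rational(1, 2))), -1)) = Mul(Add(47581, -2675), Pow(Add(Add(15, 196), Pow(Add(4901, 16590), Rational(1, 2))), -1)) = Mul(44906, Pow(Add(211, Pow(21491, Rational(1, 2))), -1))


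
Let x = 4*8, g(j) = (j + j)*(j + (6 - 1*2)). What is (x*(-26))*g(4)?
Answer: -53248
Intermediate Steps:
g(j) = 2*j*(4 + j) (g(j) = (2*j)*(j + (6 - 2)) = (2*j)*(j + 4) = (2*j)*(4 + j) = 2*j*(4 + j))
x = 32
(x*(-26))*g(4) = (32*(-26))*(2*4*(4 + 4)) = -1664*4*8 = -832*64 = -53248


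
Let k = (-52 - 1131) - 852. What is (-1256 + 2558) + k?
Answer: -733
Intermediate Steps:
k = -2035 (k = -1183 - 852 = -2035)
(-1256 + 2558) + k = (-1256 + 2558) - 2035 = 1302 - 2035 = -733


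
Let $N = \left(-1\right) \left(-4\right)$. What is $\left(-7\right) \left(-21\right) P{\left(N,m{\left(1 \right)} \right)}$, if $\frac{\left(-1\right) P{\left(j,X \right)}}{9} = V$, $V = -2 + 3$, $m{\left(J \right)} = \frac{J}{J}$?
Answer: $-1323$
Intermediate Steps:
$N = 4$
$m{\left(J \right)} = 1$
$V = 1$
$P{\left(j,X \right)} = -9$ ($P{\left(j,X \right)} = \left(-9\right) 1 = -9$)
$\left(-7\right) \left(-21\right) P{\left(N,m{\left(1 \right)} \right)} = \left(-7\right) \left(-21\right) \left(-9\right) = 147 \left(-9\right) = -1323$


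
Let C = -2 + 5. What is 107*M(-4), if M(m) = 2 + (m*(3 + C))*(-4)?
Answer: 10486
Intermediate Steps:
C = 3
M(m) = 2 - 24*m (M(m) = 2 + (m*(3 + 3))*(-4) = 2 + (m*6)*(-4) = 2 + (6*m)*(-4) = 2 - 24*m)
107*M(-4) = 107*(2 - 24*(-4)) = 107*(2 + 96) = 107*98 = 10486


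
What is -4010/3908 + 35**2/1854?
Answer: -330905/905679 ≈ -0.36537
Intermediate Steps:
-4010/3908 + 35**2/1854 = -4010*1/3908 + 1225*(1/1854) = -2005/1954 + 1225/1854 = -330905/905679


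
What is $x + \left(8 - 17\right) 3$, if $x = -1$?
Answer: $-28$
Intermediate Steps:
$x + \left(8 - 17\right) 3 = -1 + \left(8 - 17\right) 3 = -1 - 27 = -28$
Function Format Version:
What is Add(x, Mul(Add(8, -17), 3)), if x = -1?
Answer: -28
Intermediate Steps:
Add(x, Mul(Add(8, -17), 3)) = Add(-1, Mul(Add(8, -17), 3)) = Add(-1, Mul(-9, 3)) = Add(-1, -27) = -28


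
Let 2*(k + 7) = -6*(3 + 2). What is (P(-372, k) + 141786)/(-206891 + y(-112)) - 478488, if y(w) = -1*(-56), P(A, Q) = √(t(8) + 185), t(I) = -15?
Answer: -32989402422/68945 - √170/206835 ≈ -4.7849e+5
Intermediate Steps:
k = -22 (k = -7 + (-6*(3 + 2))/2 = -7 + (-6*5)/2 = -7 + (-2*15)/2 = -7 + (½)*(-30) = -7 - 15 = -22)
P(A, Q) = √170 (P(A, Q) = √(-15 + 185) = √170)
y(w) = 56
(P(-372, k) + 141786)/(-206891 + y(-112)) - 478488 = (√170 + 141786)/(-206891 + 56) - 478488 = (141786 + √170)/(-206835) - 478488 = (141786 + √170)*(-1/206835) - 478488 = (-47262/68945 - √170/206835) - 478488 = -32989402422/68945 - √170/206835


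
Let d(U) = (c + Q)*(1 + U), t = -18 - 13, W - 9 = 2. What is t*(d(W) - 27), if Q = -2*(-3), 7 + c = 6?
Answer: -1023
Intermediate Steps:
W = 11 (W = 9 + 2 = 11)
c = -1 (c = -7 + 6 = -1)
t = -31
Q = 6
d(U) = 5 + 5*U (d(U) = (-1 + 6)*(1 + U) = 5*(1 + U) = 5 + 5*U)
t*(d(W) - 27) = -31*((5 + 5*11) - 27) = -31*((5 + 55) - 27) = -31*(60 - 27) = -31*33 = -1023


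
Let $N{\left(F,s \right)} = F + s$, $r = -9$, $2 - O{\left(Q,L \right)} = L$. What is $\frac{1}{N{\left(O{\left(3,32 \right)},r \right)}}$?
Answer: $- \frac{1}{39} \approx -0.025641$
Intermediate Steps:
$O{\left(Q,L \right)} = 2 - L$
$\frac{1}{N{\left(O{\left(3,32 \right)},r \right)}} = \frac{1}{\left(2 - 32\right) - 9} = \frac{1}{-30 - 9} = \frac{1}{-39} = - \frac{1}{39}$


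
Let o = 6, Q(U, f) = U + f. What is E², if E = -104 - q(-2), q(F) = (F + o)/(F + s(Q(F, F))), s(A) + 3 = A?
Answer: 868624/81 ≈ 10724.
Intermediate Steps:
s(A) = -3 + A
q(F) = (6 + F)/(-3 + 3*F) (q(F) = (F + 6)/(F + (-3 + (F + F))) = (6 + F)/(F + (-3 + 2*F)) = (6 + F)/(-3 + 3*F))
E = -932/9 (E = -104 - (6 - 2)/(3*(-1 - 2)) = -104 - 4/(3*(-3)) = -104 - (-1)*4/(3*3) = -104 - 1*(-4/9) = -104 + 4/9 = -932/9 ≈ -103.56)
E² = (-932/9)² = 868624/81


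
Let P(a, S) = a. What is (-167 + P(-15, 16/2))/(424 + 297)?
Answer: -26/103 ≈ -0.25243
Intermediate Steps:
(-167 + P(-15, 16/2))/(424 + 297) = (-167 - 15)/(424 + 297) = -182/721 = -182*1/721 = -26/103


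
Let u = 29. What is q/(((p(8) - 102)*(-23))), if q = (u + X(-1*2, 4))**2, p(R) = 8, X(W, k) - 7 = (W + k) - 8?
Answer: 450/1081 ≈ 0.41628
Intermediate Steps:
X(W, k) = -1 + W + k (X(W, k) = 7 + ((W + k) - 8) = 7 + (-8 + W + k) = -1 + W + k)
q = 900 (q = (29 + (-1 - 1*2 + 4))**2 = (29 + (-1 - 2 + 4))**2 = (29 + 1)**2 = 30**2 = 900)
q/(((p(8) - 102)*(-23))) = 900/(((8 - 102)*(-23))) = 900/((-94*(-23))) = 900/2162 = 900*(1/2162) = 450/1081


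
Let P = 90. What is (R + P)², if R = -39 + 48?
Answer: 9801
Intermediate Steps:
R = 9
(R + P)² = (9 + 90)² = 99² = 9801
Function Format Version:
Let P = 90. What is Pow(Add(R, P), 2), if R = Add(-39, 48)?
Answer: 9801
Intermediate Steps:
R = 9
Pow(Add(R, P), 2) = Pow(Add(9, 90), 2) = Pow(99, 2) = 9801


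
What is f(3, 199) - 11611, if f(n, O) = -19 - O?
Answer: -11829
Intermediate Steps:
f(3, 199) - 11611 = (-19 - 1*199) - 11611 = (-19 - 199) - 11611 = -218 - 11611 = -11829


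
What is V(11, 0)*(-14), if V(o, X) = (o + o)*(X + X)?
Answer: 0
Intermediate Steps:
V(o, X) = 4*X*o (V(o, X) = (2*o)*(2*X) = 4*X*o)
V(11, 0)*(-14) = (4*0*11)*(-14) = 0*(-14) = 0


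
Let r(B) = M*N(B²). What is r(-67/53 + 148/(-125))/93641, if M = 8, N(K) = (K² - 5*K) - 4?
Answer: 30115504597943168/180388801592041015625 ≈ 0.00016695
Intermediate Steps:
N(K) = -4 + K² - 5*K
r(B) = -32 - 40*B² + 8*B⁴ (r(B) = 8*(-4 + (B²)² - 5*B²) = 8*(-4 + B⁴ - 5*B²) = -32 - 40*B² + 8*B⁴)
r(-67/53 + 148/(-125))/93641 = (-32 - 40*(-67/53 + 148/(-125))² + 8*(-67/53 + 148/(-125))⁴)/93641 = (-32 - 40*(-67*1/53 + 148*(-1/125))² + 8*(-67*1/53 + 148*(-1/125))⁴)*(1/93641) = (-32 - 40*(-67/53 - 148/125)² + 8*(-67/53 - 148/125)⁴)*(1/93641) = (-32 - 40*(-16219/6625)² + 8*(-16219/6625)⁴)*(1/93641) = (-32 - 40*263055961/43890625 + 8*(69198438617633521/1926386962890625))*(1/93641) = (-32 - 2104447688/8778125 + 553587508941068168/1926386962890625)*(1/93641) = (30115504597943168/1926386962890625)*(1/93641) = 30115504597943168/180388801592041015625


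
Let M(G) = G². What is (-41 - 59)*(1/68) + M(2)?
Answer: 43/17 ≈ 2.5294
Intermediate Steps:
(-41 - 59)*(1/68) + M(2) = (-41 - 59)*(1/68) + 2² = -100/68 + 4 = -100*1/68 + 4 = -25/17 + 4 = 43/17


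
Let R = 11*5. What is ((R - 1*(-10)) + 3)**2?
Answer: 4624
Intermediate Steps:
R = 55
((R - 1*(-10)) + 3)**2 = ((55 - 1*(-10)) + 3)**2 = ((55 + 10) + 3)**2 = (65 + 3)**2 = 68**2 = 4624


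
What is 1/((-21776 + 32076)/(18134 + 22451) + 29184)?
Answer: 8117/236888588 ≈ 3.4265e-5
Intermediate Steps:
1/((-21776 + 32076)/(18134 + 22451) + 29184) = 1/(10300/40585 + 29184) = 1/(10300*(1/40585) + 29184) = 1/(2060/8117 + 29184) = 1/(236888588/8117) = 8117/236888588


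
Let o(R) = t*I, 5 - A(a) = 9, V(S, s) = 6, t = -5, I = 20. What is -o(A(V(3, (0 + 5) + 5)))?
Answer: 100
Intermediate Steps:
A(a) = -4 (A(a) = 5 - 1*9 = 5 - 9 = -4)
o(R) = -100 (o(R) = -5*20 = -100)
-o(A(V(3, (0 + 5) + 5))) = -1*(-100) = 100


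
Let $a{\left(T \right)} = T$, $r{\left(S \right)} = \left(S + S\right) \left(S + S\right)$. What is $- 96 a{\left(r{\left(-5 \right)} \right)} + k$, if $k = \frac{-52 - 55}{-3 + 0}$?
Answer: $- \frac{28693}{3} \approx -9564.3$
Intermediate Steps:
$r{\left(S \right)} = 4 S^{2}$ ($r{\left(S \right)} = 2 S 2 S = 4 S^{2}$)
$k = \frac{107}{3}$ ($k = - \frac{107}{-3} = \left(-107\right) \left(- \frac{1}{3}\right) = \frac{107}{3} \approx 35.667$)
$- 96 a{\left(r{\left(-5 \right)} \right)} + k = - 96 \cdot 4 \left(-5\right)^{2} + \frac{107}{3} = - 96 \cdot 4 \cdot 25 + \frac{107}{3} = \left(-96\right) 100 + \frac{107}{3} = -9600 + \frac{107}{3} = - \frac{28693}{3}$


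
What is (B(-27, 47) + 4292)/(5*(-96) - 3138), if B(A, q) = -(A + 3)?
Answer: -2158/1809 ≈ -1.1929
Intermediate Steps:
B(A, q) = -3 - A (B(A, q) = -(3 + A) = -3 - A)
(B(-27, 47) + 4292)/(5*(-96) - 3138) = ((-3 - 1*(-27)) + 4292)/(5*(-96) - 3138) = ((-3 + 27) + 4292)/(-480 - 3138) = (24 + 4292)/(-3618) = 4316*(-1/3618) = -2158/1809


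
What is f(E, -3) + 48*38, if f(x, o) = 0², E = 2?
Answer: 1824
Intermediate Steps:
f(x, o) = 0
f(E, -3) + 48*38 = 0 + 48*38 = 0 + 1824 = 1824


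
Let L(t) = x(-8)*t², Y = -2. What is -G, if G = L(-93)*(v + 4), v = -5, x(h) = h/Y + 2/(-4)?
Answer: 60543/2 ≈ 30272.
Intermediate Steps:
x(h) = -½ - h/2 (x(h) = h/(-2) + 2/(-4) = h*(-½) + 2*(-¼) = -h/2 - ½ = -½ - h/2)
L(t) = 7*t²/2 (L(t) = (-½ - ½*(-8))*t² = (-½ + 4)*t² = 7*t²/2)
G = -60543/2 (G = ((7/2)*(-93)²)*(-5 + 4) = ((7/2)*8649)*(-1) = (60543/2)*(-1) = -60543/2 ≈ -30272.)
-G = -1*(-60543/2) = 60543/2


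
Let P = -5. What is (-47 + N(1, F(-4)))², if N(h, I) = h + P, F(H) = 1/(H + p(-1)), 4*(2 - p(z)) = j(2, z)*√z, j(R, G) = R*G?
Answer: 2601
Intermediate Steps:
j(R, G) = G*R
p(z) = 2 - z^(3/2)/2 (p(z) = 2 - z*2*√z/4 = 2 - 2*z*√z/4 = 2 - z^(3/2)/2)
F(H) = 1/(2 + H + I/2) (F(H) = 1/(H + (2 - (-1)*I/2)) = 1/(H + (2 + I/2)) = 1/(2 + H + I/2))
N(h, I) = -5 + h (N(h, I) = h - 5 = -5 + h)
(-47 + N(1, F(-4)))² = (-47 + (-5 + 1))² = (-47 - 4)² = (-51)² = 2601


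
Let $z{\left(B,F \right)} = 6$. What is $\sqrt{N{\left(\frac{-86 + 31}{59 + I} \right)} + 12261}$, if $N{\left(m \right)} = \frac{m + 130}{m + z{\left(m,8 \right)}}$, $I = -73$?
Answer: $\frac{\sqrt{237155406}}{139} \approx 110.79$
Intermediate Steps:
$N{\left(m \right)} = \frac{130 + m}{6 + m}$ ($N{\left(m \right)} = \frac{m + 130}{m + 6} = \frac{130 + m}{6 + m}$)
$\sqrt{N{\left(\frac{-86 + 31}{59 + I} \right)} + 12261} = \sqrt{\frac{130 + \frac{-86 + 31}{59 - 73}}{6 + \frac{-86 + 31}{59 - 73}} + 12261} = \sqrt{\frac{130 - \frac{55}{-14}}{6 - \frac{55}{-14}} + 12261} = \sqrt{\frac{130 - - \frac{55}{14}}{6 - - \frac{55}{14}} + 12261} = \sqrt{\frac{130 + \frac{55}{14}}{6 + \frac{55}{14}} + 12261} = \sqrt{\frac{1}{\frac{139}{14}} \cdot \frac{1875}{14} + 12261} = \sqrt{\frac{14}{139} \cdot \frac{1875}{14} + 12261} = \sqrt{\frac{1875}{139} + 12261} = \sqrt{\frac{1706154}{139}} = \frac{\sqrt{237155406}}{139}$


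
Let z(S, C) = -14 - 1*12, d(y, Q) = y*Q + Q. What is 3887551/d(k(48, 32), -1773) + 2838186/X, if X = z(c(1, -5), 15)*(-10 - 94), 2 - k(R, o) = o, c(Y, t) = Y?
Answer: 462848957/411336 ≈ 1125.2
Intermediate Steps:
k(R, o) = 2 - o
d(y, Q) = Q + Q*y (d(y, Q) = Q*y + Q = Q + Q*y)
z(S, C) = -26 (z(S, C) = -14 - 12 = -26)
X = 2704 (X = -26*(-10 - 94) = -26*(-104) = 2704)
3887551/d(k(48, 32), -1773) + 2838186/X = 3887551/((-1773*(1 + (2 - 1*32)))) + 2838186/2704 = 3887551/((-1773*(1 + (2 - 32)))) + 2838186*(1/2704) = 3887551/((-1773*(1 - 30))) + 8397/8 = 3887551/((-1773*(-29))) + 8397/8 = 3887551/51417 + 8397/8 = 462848957/411336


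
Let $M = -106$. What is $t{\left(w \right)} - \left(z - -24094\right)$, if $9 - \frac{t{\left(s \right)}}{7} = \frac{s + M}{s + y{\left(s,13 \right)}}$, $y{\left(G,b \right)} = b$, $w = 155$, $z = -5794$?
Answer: $- \frac{437737}{24} \approx -18239.0$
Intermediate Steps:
$t{\left(s \right)} = 63 - \frac{7 \left(-106 + s\right)}{13 + s}$ ($t{\left(s \right)} = 63 - 7 \frac{s - 106}{s + 13} = 63 - 7 \frac{-106 + s}{13 + s} = 63 - \frac{7 \left(-106 + s\right)}{13 + s}$)
$t{\left(w \right)} - \left(z - -24094\right) = \frac{7 \left(223 + 8 \cdot 155\right)}{13 + 155} - \left(-5794 - -24094\right) = \frac{7 \left(223 + 1240\right)}{168} - \left(-5794 + 24094\right) = 7 \cdot \frac{1}{168} \cdot 1463 - 18300 = \frac{1463}{24} - 18300 = - \frac{437737}{24}$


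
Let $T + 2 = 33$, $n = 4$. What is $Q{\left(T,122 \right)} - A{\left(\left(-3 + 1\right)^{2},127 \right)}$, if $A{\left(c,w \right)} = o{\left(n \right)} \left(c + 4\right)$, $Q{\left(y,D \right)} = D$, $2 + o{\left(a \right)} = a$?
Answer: $106$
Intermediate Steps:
$o{\left(a \right)} = -2 + a$
$T = 31$ ($T = -2 + 33 = 31$)
$A{\left(c,w \right)} = 8 + 2 c$ ($A{\left(c,w \right)} = \left(-2 + 4\right) \left(c + 4\right) = 2 \left(4 + c\right) = 8 + 2 c$)
$Q{\left(T,122 \right)} - A{\left(\left(-3 + 1\right)^{2},127 \right)} = 122 - \left(8 + 2 \left(-3 + 1\right)^{2}\right) = 122 - \left(8 + 2 \left(-2\right)^{2}\right) = 122 - \left(8 + 2 \cdot 4\right) = 122 - \left(8 + 8\right) = 122 - 16 = 106$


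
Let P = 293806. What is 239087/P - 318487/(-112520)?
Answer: 60237730381/16529525560 ≈ 3.6442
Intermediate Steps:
239087/P - 318487/(-112520) = 239087/293806 - 318487/(-112520) = 239087*(1/293806) - 318487*(-1/112520) = 239087/293806 + 318487/112520 = 60237730381/16529525560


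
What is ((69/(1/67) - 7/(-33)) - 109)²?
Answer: 22191762961/1089 ≈ 2.0378e+7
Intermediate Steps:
((69/(1/67) - 7/(-33)) - 109)² = ((69/(1/67) - 7*(-1/33)) - 109)² = ((69*67 + 7/33) - 109)² = ((4623 + 7/33) - 109)² = (152566/33 - 109)² = (148969/33)² = 22191762961/1089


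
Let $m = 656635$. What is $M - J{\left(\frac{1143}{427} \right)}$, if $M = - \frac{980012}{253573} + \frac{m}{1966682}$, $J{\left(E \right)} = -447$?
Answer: $\frac{221156895236013}{498697454786} \approx 443.47$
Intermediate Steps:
$M = - \frac{1760867053329}{498697454786}$ ($M = - \frac{980012}{253573} + \frac{656635}{1966682} = - \frac{1760867053329}{498697454786} \approx -3.5309$)
$M - J{\left(\frac{1143}{427} \right)} = - \frac{1760867053329}{498697454786} - -447 = - \frac{1760867053329}{498697454786} + 447 = \frac{221156895236013}{498697454786}$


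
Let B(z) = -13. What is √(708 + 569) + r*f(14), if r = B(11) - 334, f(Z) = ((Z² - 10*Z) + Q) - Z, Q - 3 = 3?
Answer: -16656 + √1277 ≈ -16620.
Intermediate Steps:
Q = 6 (Q = 3 + 3 = 6)
f(Z) = 6 + Z² - 11*Z (f(Z) = ((Z² - 10*Z) + 6) - Z = (6 + Z² - 10*Z) - Z = 6 + Z² - 11*Z)
r = -347 (r = -13 - 334 = -347)
√(708 + 569) + r*f(14) = √(708 + 569) - 347*(6 + 14² - 11*14) = √1277 - 347*(6 + 196 - 154) = √1277 - 347*48 = √1277 - 16656 = -16656 + √1277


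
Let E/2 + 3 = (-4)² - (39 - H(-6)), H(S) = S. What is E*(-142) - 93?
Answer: 8995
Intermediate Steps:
E = -64 (E = -6 + 2*((-4)² - (39 - 1*(-6))) = -6 + 2*(16 - (39 + 6)) = -6 + 2*(16 - 1*45) = -6 + 2*(16 - 45) = -6 + 2*(-29) = -6 - 58 = -64)
E*(-142) - 93 = -64*(-142) - 93 = 9088 - 93 = 8995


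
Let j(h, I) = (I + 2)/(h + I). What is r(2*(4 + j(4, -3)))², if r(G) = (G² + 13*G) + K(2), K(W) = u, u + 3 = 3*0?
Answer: 12321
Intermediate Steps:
u = -3 (u = -3 + 3*0 = -3 + 0 = -3)
K(W) = -3
j(h, I) = (2 + I)/(I + h)
r(G) = -3 + G² + 13*G (r(G) = (G² + 13*G) - 3 = -3 + G² + 13*G)
r(2*(4 + j(4, -3)))² = (-3 + (2*(4 + (2 - 3)/(-3 + 4)))² + 13*(2*(4 + (2 - 3)/(-3 + 4))))² = (-3 + (2*(4 - 1/1))² + 13*(2*(4 - 1/1)))² = (-3 + (2*(4 + 1*(-1)))² + 13*(2*(4 + 1*(-1))))² = (-3 + (2*(4 - 1))² + 13*(2*(4 - 1)))² = (-3 + (2*3)² + 13*(2*3))² = (-3 + 6² + 13*6)² = (-3 + 36 + 78)² = 111² = 12321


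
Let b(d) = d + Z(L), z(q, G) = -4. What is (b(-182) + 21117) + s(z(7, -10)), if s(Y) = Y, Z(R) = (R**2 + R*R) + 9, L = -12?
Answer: 21228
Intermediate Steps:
Z(R) = 9 + 2*R**2 (Z(R) = (R**2 + R**2) + 9 = 2*R**2 + 9 = 9 + 2*R**2)
b(d) = 297 + d (b(d) = d + (9 + 2*(-12)**2) = d + (9 + 2*144) = d + (9 + 288) = d + 297 = 297 + d)
(b(-182) + 21117) + s(z(7, -10)) = ((297 - 182) + 21117) - 4 = (115 + 21117) - 4 = 21232 - 4 = 21228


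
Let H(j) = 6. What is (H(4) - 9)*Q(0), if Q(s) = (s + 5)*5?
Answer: -75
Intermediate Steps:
Q(s) = 25 + 5*s (Q(s) = (5 + s)*5 = 25 + 5*s)
(H(4) - 9)*Q(0) = (6 - 9)*(25 + 5*0) = -3*(25 + 0) = -3*25 = -75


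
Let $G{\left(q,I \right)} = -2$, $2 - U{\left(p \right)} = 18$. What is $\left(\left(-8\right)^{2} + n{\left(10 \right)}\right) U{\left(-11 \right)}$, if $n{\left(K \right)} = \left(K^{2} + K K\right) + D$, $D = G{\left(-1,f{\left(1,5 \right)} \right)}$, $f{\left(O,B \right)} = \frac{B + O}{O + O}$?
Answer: $-4192$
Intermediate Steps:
$U{\left(p \right)} = -16$ ($U{\left(p \right)} = 2 - 18 = -16$)
$f{\left(O,B \right)} = \frac{B + O}{2 O}$
$D = -2$
$n{\left(K \right)} = -2 + 2 K^{2}$ ($n{\left(K \right)} = \left(K^{2} + K K\right) - 2 = \left(K^{2} + K^{2}\right) - 2 = 2 K^{2} - 2 = -2 + 2 K^{2}$)
$\left(\left(-8\right)^{2} + n{\left(10 \right)}\right) U{\left(-11 \right)} = \left(\left(-8\right)^{2} - \left(2 - 2 \cdot 10^{2}\right)\right) \left(-16\right) = \left(64 + \left(-2 + 2 \cdot 100\right)\right) \left(-16\right) = \left(64 + \left(-2 + 200\right)\right) \left(-16\right) = \left(64 + 198\right) \left(-16\right) = 262 \left(-16\right) = -4192$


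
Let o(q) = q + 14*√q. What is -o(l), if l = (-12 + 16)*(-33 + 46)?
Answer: -52 - 28*√13 ≈ -152.96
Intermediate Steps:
l = 52 (l = 4*13 = 52)
-o(l) = -(52 + 14*√52) = -(52 + 14*(2*√13)) = -(52 + 28*√13) = -52 - 28*√13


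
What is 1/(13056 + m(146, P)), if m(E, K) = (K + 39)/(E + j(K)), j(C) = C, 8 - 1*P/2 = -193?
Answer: 548/7155129 ≈ 7.6588e-5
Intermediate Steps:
P = 402 (P = 16 - 2*(-193) = 16 + 386 = 402)
m(E, K) = (39 + K)/(E + K) (m(E, K) = (K + 39)/(E + K) = (39 + K)/(E + K))
1/(13056 + m(146, P)) = 1/(13056 + (39 + 402)/(146 + 402)) = 1/(13056 + 441/548) = 1/(7155129/548) = 548/7155129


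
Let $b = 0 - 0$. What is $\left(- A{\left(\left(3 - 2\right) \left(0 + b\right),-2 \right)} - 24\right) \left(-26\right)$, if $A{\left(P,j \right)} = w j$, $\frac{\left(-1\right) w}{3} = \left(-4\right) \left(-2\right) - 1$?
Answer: $1716$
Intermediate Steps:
$b = 0$ ($b = 0 + 0 = 0$)
$w = -21$ ($w = - 3 \left(\left(-4\right) \left(-2\right) - 1\right) = - 3 \left(8 - 1\right) = \left(-3\right) 7 = -21$)
$A{\left(P,j \right)} = - 21 j$
$\left(- A{\left(\left(3 - 2\right) \left(0 + b\right),-2 \right)} - 24\right) \left(-26\right) = \left(- \left(-21\right) \left(-2\right) - 24\right) \left(-26\right) = \left(\left(-1\right) 42 - 24\right) \left(-26\right) = \left(-42 - 24\right) \left(-26\right) = \left(-66\right) \left(-26\right) = 1716$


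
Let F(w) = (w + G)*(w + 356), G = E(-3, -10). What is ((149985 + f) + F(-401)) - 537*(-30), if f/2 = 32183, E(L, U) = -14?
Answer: 249136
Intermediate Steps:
G = -14
f = 64366 (f = 2*32183 = 64366)
F(w) = (-14 + w)*(356 + w) (F(w) = (w - 14)*(w + 356) = (-14 + w)*(356 + w))
((149985 + f) + F(-401)) - 537*(-30) = ((149985 + 64366) + (-4984 + (-401)² + 342*(-401))) - 537*(-30) = (214351 + (-4984 + 160801 - 137142)) + 16110 = (214351 + 18675) + 16110 = 233026 + 16110 = 249136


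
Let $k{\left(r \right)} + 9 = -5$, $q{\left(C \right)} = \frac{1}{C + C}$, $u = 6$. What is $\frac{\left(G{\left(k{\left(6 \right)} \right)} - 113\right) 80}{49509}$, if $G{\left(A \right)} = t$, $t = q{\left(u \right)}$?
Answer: $- \frac{27100}{148527} \approx -0.18246$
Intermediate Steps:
$q{\left(C \right)} = \frac{1}{2 C}$
$t = \frac{1}{12}$ ($t = \frac{1}{2 \cdot 6} = \frac{1}{2} \cdot \frac{1}{6} = \frac{1}{12} \approx 0.083333$)
$k{\left(r \right)} = -14$ ($k{\left(r \right)} = -9 - 5 = -14$)
$G{\left(A \right)} = \frac{1}{12}$
$\frac{\left(G{\left(k{\left(6 \right)} \right)} - 113\right) 80}{49509} = \frac{\left(\frac{1}{12} - 113\right) 80}{49509} = \left(- \frac{1355}{12}\right) 80 \cdot \frac{1}{49509} = \left(- \frac{27100}{3}\right) \frac{1}{49509} = - \frac{27100}{148527}$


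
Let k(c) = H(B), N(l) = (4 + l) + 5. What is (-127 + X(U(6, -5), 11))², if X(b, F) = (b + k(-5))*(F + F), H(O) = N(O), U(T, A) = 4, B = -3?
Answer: 8649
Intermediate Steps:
N(l) = 9 + l
H(O) = 9 + O
k(c) = 6 (k(c) = 9 - 3 = 6)
X(b, F) = 2*F*(6 + b) (X(b, F) = (b + 6)*(F + F) = (6 + b)*(2*F) = 2*F*(6 + b))
(-127 + X(U(6, -5), 11))² = (-127 + 2*11*(6 + 4))² = (-127 + 2*11*10)² = (-127 + 220)² = 93² = 8649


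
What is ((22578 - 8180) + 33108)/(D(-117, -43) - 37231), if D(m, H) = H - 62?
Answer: -23753/18668 ≈ -1.2724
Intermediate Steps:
D(m, H) = -62 + H
((22578 - 8180) + 33108)/(D(-117, -43) - 37231) = ((22578 - 8180) + 33108)/((-62 - 43) - 37231) = (14398 + 33108)/(-105 - 37231) = 47506/(-37336) = 47506*(-1/37336) = -23753/18668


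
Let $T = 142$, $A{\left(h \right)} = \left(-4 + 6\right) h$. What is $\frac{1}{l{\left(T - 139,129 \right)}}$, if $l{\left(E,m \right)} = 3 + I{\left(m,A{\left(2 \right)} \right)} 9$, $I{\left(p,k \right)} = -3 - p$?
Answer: $- \frac{1}{1185} \approx -0.00084388$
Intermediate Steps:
$A{\left(h \right)} = 2 h$
$l{\left(E,m \right)} = -24 - 9 m$ ($l{\left(E,m \right)} = 3 + \left(-3 - m\right) 9 = 3 - \left(27 + 9 m\right) = -24 - 9 m$)
$\frac{1}{l{\left(T - 139,129 \right)}} = \frac{1}{-24 - 1161} = \frac{1}{-1185} = - \frac{1}{1185}$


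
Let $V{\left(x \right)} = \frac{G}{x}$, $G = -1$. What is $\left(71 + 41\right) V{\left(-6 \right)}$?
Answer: $\frac{56}{3} \approx 18.667$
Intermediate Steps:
$V{\left(x \right)} = - \frac{1}{x}$
$\left(71 + 41\right) V{\left(-6 \right)} = \left(71 + 41\right) \left(- \frac{1}{-6}\right) = 112 \left(\left(-1\right) \left(- \frac{1}{6}\right)\right) = 112 \cdot \frac{1}{6} = \frac{56}{3}$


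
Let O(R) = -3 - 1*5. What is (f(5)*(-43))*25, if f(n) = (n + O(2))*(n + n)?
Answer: 32250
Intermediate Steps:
O(R) = -8 (O(R) = -3 - 5 = -8)
f(n) = 2*n*(-8 + n) (f(n) = (n - 8)*(n + n) = (-8 + n)*(2*n) = 2*n*(-8 + n))
(f(5)*(-43))*25 = ((2*5*(-8 + 5))*(-43))*25 = ((2*5*(-3))*(-43))*25 = -30*(-43)*25 = 1290*25 = 32250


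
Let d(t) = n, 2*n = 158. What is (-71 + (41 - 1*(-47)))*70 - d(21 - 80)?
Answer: 1111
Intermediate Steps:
n = 79 (n = (1/2)*158 = 79)
d(t) = 79
(-71 + (41 - 1*(-47)))*70 - d(21 - 80) = (-71 + (41 - 1*(-47)))*70 - 1*79 = (-71 + (41 + 47))*70 - 79 = (-71 + 88)*70 - 79 = 17*70 - 79 = 1190 - 79 = 1111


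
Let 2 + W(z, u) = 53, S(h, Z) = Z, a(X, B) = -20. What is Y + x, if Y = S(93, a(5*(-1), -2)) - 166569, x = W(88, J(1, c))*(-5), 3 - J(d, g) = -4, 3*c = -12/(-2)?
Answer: -166844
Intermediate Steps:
c = 2 (c = (-12/(-2))/3 = (-12*(-1/2))/3 = (1/3)*6 = 2)
J(d, g) = 7 (J(d, g) = 3 - 1*(-4) = 3 + 4 = 7)
W(z, u) = 51 (W(z, u) = -2 + 53 = 51)
x = -255 (x = 51*(-5) = -255)
Y = -166589 (Y = -20 - 166569 = -166589)
Y + x = -166589 - 255 = -166844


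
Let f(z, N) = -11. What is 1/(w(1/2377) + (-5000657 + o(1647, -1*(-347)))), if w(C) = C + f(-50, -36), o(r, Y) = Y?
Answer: -2377/11885763016 ≈ -1.9999e-7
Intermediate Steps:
w(C) = -11 + C (w(C) = C - 11 = -11 + C)
1/(w(1/2377) + (-5000657 + o(1647, -1*(-347)))) = 1/((-11 + 1/2377) + (-5000657 - 1*(-347))) = 1/((-11 + 1/2377) + (-5000657 + 347)) = 1/(-26146/2377 - 5000310) = 1/(-11885763016/2377) = -2377/11885763016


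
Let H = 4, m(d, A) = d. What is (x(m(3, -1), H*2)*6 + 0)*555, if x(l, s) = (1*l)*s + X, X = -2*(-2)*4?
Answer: 133200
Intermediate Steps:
X = 16 (X = 4*4 = 16)
x(l, s) = 16 + l*s (x(l, s) = (1*l)*s + 16 = l*s + 16 = 16 + l*s)
(x(m(3, -1), H*2)*6 + 0)*555 = ((16 + 3*(4*2))*6 + 0)*555 = ((16 + 3*8)*6 + 0)*555 = ((16 + 24)*6 + 0)*555 = (40*6 + 0)*555 = (240 + 0)*555 = 240*555 = 133200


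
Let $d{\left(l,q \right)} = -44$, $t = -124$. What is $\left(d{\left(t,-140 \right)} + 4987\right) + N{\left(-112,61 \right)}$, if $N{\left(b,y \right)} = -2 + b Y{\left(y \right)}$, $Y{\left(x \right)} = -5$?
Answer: $5501$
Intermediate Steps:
$N{\left(b,y \right)} = -2 - 5 b$ ($N{\left(b,y \right)} = -2 + b \left(-5\right) = -2 - 5 b$)
$\left(d{\left(t,-140 \right)} + 4987\right) + N{\left(-112,61 \right)} = \left(-44 + 4987\right) - -558 = 4943 + \left(-2 + 560\right) = 4943 + 558 = 5501$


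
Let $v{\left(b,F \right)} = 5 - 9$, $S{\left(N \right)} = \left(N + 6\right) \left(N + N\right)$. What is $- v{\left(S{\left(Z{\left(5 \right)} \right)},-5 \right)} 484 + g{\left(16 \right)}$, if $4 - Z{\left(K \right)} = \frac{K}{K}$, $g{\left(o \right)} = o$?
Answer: $1952$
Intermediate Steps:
$Z{\left(K \right)} = 3$ ($Z{\left(K \right)} = 4 - \frac{K}{K} = 4 - 1 = 3$)
$S{\left(N \right)} = 2 N \left(6 + N\right)$ ($S{\left(N \right)} = \left(6 + N\right) 2 N = 2 N \left(6 + N\right)$)
$v{\left(b,F \right)} = -4$ ($v{\left(b,F \right)} = 5 - 9 = -4$)
$- v{\left(S{\left(Z{\left(5 \right)} \right)},-5 \right)} 484 + g{\left(16 \right)} = \left(-1\right) \left(-4\right) 484 + 16 = 4 \cdot 484 + 16 = 1936 + 16 = 1952$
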